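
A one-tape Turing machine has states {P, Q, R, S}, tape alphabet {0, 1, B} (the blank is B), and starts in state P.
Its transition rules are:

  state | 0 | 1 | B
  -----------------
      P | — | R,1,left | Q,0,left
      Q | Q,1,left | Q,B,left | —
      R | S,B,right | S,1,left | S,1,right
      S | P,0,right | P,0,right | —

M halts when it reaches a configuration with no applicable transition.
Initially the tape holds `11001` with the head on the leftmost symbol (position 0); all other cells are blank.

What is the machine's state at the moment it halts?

state=P head=0 tape=B[1]1001   (P,1)→(R,1,left)
state=R head=-1 tape=[B]11001   (R,B)→(S,1,right)
state=S head=0 tape=1[1]1001   (S,1)→(P,0,right)
state=P head=1 tape=10[1]001   (P,1)→(R,1,left)
state=R head=0 tape=1[0]1001   (R,0)→(S,B,right)
state=S head=1 tape=1B[1]001   (S,1)→(P,0,right)
state=P head=2 tape=1B0[0]01
No transition is defined for (P, 0); M halts in state P.

P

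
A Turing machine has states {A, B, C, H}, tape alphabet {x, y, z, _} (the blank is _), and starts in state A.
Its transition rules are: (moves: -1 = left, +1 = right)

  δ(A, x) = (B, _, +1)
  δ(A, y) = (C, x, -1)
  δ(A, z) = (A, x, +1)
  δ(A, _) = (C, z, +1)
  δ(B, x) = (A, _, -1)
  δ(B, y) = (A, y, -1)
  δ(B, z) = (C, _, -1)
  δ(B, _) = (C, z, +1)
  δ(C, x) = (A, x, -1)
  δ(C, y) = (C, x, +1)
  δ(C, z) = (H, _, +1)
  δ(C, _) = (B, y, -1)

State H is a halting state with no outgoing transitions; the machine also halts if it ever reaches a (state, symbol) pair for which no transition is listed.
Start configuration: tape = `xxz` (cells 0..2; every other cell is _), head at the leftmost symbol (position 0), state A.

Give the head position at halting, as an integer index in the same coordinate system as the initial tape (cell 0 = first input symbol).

state=A head=0 tape=__[x]xz_   (A,x)→(B,_,+1)
state=B head=1 tape=___[x]z_   (B,x)→(A,_,-1)
state=A head=0 tape=__[_]_z_   (A,_)→(C,z,+1)
state=C head=1 tape=__z[_]z_   (C,_)→(B,y,-1)
state=B head=0 tape=__[z]yz_   (B,z)→(C,_,-1)
state=C head=-1 tape=_[_]_yz_   (C,_)→(B,y,-1)
state=B head=-2 tape=[_]y_yz_   (B,_)→(C,z,+1)
state=C head=-1 tape=z[y]_yz_   (C,y)→(C,x,+1)
state=C head=0 tape=zx[_]yz_   (C,_)→(B,y,-1)
state=B head=-1 tape=z[x]yyz_   (B,x)→(A,_,-1)
state=A head=-2 tape=[z]_yyz_   (A,z)→(A,x,+1)
state=A head=-1 tape=x[_]yyz_   (A,_)→(C,z,+1)
state=C head=0 tape=xz[y]yz_   (C,y)→(C,x,+1)
state=C head=1 tape=xzx[y]z_   (C,y)→(C,x,+1)
state=C head=2 tape=xzxx[z]_   (C,z)→(H,_,+1)
state=H head=3 tape=xzxx_[_]
At halt the head is at cell 3.

3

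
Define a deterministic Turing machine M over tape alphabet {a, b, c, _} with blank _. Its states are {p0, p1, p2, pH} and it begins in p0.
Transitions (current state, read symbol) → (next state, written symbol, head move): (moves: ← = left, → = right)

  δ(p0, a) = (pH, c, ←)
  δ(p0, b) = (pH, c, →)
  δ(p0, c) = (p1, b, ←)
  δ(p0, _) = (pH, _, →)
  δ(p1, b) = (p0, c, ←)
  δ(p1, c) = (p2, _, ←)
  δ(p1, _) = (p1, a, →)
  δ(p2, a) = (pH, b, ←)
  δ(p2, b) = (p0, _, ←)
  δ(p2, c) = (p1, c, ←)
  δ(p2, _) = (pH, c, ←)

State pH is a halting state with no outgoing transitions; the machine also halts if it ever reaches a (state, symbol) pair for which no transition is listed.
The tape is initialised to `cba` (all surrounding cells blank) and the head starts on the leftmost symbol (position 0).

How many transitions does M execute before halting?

p0 | __[c]ba   read c → write b, move ←, go to p1
p1 | _[_]bba   read _ → write a, move →, go to p1
p1 | _a[b]ba   read b → write c, move ←, go to p0
p0 | _[a]cba   read a → write c, move ←, go to pH
pH | [_]ccba
M halts after 4 transitions.

4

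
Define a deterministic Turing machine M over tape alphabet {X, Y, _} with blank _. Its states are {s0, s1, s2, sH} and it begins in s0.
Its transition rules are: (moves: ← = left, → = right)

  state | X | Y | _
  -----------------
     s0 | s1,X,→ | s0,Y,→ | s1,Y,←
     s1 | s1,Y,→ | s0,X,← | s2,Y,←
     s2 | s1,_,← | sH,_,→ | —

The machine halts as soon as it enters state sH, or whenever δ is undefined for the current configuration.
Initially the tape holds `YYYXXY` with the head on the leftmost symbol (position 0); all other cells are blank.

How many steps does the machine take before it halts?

15

state=s0 head=0 tape=[Y]YYXXY_   (s0,Y)→(s0,Y,→)
state=s0 head=1 tape=Y[Y]YXXY_   (s0,Y)→(s0,Y,→)
state=s0 head=2 tape=YY[Y]XXY_   (s0,Y)→(s0,Y,→)
state=s0 head=3 tape=YYY[X]XY_   (s0,X)→(s1,X,→)
state=s1 head=4 tape=YYYX[X]Y_   (s1,X)→(s1,Y,→)
state=s1 head=5 tape=YYYXY[Y]_   (s1,Y)→(s0,X,←)
state=s0 head=4 tape=YYYX[Y]X_   (s0,Y)→(s0,Y,→)
state=s0 head=5 tape=YYYXY[X]_   (s0,X)→(s1,X,→)
state=s1 head=6 tape=YYYXYX[_]   (s1,_)→(s2,Y,←)
state=s2 head=5 tape=YYYXY[X]Y   (s2,X)→(s1,_,←)
state=s1 head=4 tape=YYYX[Y]_Y   (s1,Y)→(s0,X,←)
state=s0 head=3 tape=YYY[X]X_Y   (s0,X)→(s1,X,→)
state=s1 head=4 tape=YYYX[X]_Y   (s1,X)→(s1,Y,→)
state=s1 head=5 tape=YYYXY[_]Y   (s1,_)→(s2,Y,←)
state=s2 head=4 tape=YYYX[Y]YY   (s2,Y)→(sH,_,→)
state=sH head=5 tape=YYYX_[Y]Y
M halts after 15 transitions.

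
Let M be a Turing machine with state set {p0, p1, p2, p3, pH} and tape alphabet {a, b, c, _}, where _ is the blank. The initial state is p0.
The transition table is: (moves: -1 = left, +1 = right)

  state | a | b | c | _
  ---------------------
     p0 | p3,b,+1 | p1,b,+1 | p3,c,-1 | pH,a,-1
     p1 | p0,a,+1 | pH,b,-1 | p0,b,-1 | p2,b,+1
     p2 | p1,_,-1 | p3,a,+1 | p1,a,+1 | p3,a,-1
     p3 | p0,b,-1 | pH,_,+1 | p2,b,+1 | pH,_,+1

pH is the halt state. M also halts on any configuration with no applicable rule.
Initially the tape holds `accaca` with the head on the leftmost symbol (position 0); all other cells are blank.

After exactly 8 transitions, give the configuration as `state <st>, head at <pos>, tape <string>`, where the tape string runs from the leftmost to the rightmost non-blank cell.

state pH, head at 4, tape bbb_ca

p0 | [a]ccaca   read a → write b, move +1, go to p3
p3 | b[c]caca   read c → write b, move +1, go to p2
p2 | bb[c]aca   read c → write a, move +1, go to p1
p1 | bba[a]ca   read a → write a, move +1, go to p0
p0 | bbaa[c]a   read c → write c, move -1, go to p3
p3 | bba[a]ca   read a → write b, move -1, go to p0
p0 | bb[a]bca   read a → write b, move +1, go to p3
p3 | bbb[b]ca   read b → write _, move +1, go to pH
pH | bbb_[c]a
After 8 steps: state pH, head at 4, tape bbb_ca.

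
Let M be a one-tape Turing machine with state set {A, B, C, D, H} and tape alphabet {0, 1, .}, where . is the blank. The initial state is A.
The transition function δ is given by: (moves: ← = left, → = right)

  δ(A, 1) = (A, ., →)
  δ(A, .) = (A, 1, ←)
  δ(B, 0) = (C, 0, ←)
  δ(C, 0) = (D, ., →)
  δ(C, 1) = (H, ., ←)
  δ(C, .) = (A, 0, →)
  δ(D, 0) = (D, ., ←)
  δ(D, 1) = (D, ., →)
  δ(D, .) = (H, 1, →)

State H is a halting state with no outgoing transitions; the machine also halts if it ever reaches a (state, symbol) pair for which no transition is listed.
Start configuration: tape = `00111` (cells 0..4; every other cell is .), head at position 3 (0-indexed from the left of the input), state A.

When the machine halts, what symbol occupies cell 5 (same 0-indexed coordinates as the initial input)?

A | 001[1]1..   read 1 → write ., move →, go to A
A | 001.[1]..   read 1 → write ., move →, go to A
A | 001..[.].   read . → write 1, move ←, go to A
A | 001.[.]1.   read . → write 1, move ←, go to A
A | 001[.]11.   read . → write 1, move ←, go to A
A | 00[1]111.   read 1 → write ., move →, go to A
A | 00.[1]11.   read 1 → write ., move →, go to A
A | 00..[1]1.   read 1 → write ., move →, go to A
A | 00...[1].   read 1 → write ., move →, go to A
A | 00....[.]   read . → write 1, move ←, go to A
A | 00...[.]1   read . → write 1, move ←, go to A
A | 00..[.]11   read . → write 1, move ←, go to A
A | 00.[.]111   read . → write 1, move ←, go to A
A | 00[.]1111   read . → write 1, move ←, go to A
A | 0[0]11111
Cell 5 holds 1 when M halts.

1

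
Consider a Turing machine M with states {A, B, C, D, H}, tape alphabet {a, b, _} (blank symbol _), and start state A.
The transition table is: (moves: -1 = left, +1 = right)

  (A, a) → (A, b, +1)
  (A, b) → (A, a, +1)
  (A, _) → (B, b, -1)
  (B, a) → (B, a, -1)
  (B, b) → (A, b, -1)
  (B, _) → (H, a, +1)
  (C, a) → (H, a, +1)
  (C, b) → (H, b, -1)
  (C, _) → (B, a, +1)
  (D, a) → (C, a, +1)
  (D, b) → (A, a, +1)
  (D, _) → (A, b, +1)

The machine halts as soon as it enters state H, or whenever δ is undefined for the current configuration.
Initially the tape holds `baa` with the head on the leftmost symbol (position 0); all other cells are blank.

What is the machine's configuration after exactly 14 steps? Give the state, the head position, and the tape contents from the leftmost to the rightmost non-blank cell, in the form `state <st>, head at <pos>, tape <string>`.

state H, head at 0, tape aaaaab

A | _[b]aa__   read b → write a, move +1, go to A
A | _a[a]a__   read a → write b, move +1, go to A
A | _ab[a]__   read a → write b, move +1, go to A
A | _abb[_]_   read _ → write b, move -1, go to B
B | _ab[b]b_   read b → write b, move -1, go to A
A | _a[b]bb_   read b → write a, move +1, go to A
A | _aa[b]b_   read b → write a, move +1, go to A
A | _aaa[b]_   read b → write a, move +1, go to A
A | _aaaa[_]   read _ → write b, move -1, go to B
B | _aaa[a]b   read a → write a, move -1, go to B
B | _aa[a]ab   read a → write a, move -1, go to B
B | _a[a]aab   read a → write a, move -1, go to B
B | _[a]aaab   read a → write a, move -1, go to B
B | [_]aaaab   read _ → write a, move +1, go to H
H | a[a]aaab
After 14 steps: state H, head at 0, tape aaaaab.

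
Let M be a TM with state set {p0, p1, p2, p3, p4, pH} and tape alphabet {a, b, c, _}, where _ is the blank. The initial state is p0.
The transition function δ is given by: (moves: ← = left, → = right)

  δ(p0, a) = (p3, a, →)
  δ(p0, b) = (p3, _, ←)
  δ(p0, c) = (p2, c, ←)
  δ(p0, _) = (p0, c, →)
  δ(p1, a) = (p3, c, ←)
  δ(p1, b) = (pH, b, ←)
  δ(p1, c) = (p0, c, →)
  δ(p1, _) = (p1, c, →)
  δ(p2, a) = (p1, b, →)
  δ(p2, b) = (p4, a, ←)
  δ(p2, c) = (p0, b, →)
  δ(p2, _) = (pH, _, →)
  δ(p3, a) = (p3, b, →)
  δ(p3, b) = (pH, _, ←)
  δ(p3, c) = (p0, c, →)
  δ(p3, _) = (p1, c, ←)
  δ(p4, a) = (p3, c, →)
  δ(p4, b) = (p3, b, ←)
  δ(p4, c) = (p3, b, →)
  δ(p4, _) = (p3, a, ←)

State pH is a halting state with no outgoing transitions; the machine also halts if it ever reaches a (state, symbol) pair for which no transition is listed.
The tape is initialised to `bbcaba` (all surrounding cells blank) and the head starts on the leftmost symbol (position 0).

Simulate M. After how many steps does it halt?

17

p0 | __[b]bcaba   read b → write _, move ←, go to p3
p3 | _[_]_bcaba   read _ → write c, move ←, go to p1
p1 | [_]c_bcaba   read _ → write c, move →, go to p1
p1 | c[c]_bcaba   read c → write c, move →, go to p0
p0 | cc[_]bcaba   read _ → write c, move →, go to p0
p0 | ccc[b]caba   read b → write _, move ←, go to p3
p3 | cc[c]_caba   read c → write c, move →, go to p0
p0 | ccc[_]caba   read _ → write c, move →, go to p0
p0 | cccc[c]aba   read c → write c, move ←, go to p2
p2 | ccc[c]caba   read c → write b, move →, go to p0
p0 | cccb[c]aba   read c → write c, move ←, go to p2
p2 | ccc[b]caba   read b → write a, move ←, go to p4
p4 | cc[c]acaba   read c → write b, move →, go to p3
p3 | ccb[a]caba   read a → write b, move →, go to p3
p3 | ccbb[c]aba   read c → write c, move →, go to p0
p0 | ccbbc[a]ba   read a → write a, move →, go to p3
p3 | ccbbca[b]a   read b → write _, move ←, go to pH
pH | ccbbc[a]_a
M halts after 17 transitions.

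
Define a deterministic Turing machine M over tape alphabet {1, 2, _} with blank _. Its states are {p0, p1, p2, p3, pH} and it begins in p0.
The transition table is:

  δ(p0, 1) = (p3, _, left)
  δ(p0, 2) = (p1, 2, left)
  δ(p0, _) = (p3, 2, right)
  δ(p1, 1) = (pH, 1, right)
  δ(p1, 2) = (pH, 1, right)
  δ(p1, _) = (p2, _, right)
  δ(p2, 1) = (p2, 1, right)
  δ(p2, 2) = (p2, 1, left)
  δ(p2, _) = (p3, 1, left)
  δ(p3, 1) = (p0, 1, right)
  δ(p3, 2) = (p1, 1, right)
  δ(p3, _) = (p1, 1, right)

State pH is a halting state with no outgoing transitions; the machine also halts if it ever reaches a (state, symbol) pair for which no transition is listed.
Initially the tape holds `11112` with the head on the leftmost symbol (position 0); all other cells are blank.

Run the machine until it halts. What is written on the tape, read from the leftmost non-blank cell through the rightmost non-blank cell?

p0 | _[1]1112_____   read 1 → write _, move left, go to p3
p3 | [_]_1112_____   read _ → write 1, move right, go to p1
p1 | 1[_]1112_____   read _ → write _, move right, go to p2
p2 | 1_[1]112_____   read 1 → write 1, move right, go to p2
p2 | 1_1[1]12_____   read 1 → write 1, move right, go to p2
p2 | 1_11[1]2_____   read 1 → write 1, move right, go to p2
p2 | 1_111[2]_____   read 2 → write 1, move left, go to p2
p2 | 1_11[1]1_____   read 1 → write 1, move right, go to p2
p2 | 1_111[1]_____   read 1 → write 1, move right, go to p2
p2 | 1_1111[_]____   read _ → write 1, move left, go to p3
p3 | 1_111[1]1____   read 1 → write 1, move right, go to p0
p0 | 1_1111[1]____   read 1 → write _, move left, go to p3
p3 | 1_111[1]_____   read 1 → write 1, move right, go to p0
p0 | 1_1111[_]____   read _ → write 2, move right, go to p3
p3 | 1_11112[_]___   read _ → write 1, move right, go to p1
p1 | 1_111121[_]__   read _ → write _, move right, go to p2
p2 | 1_111121_[_]_   read _ → write 1, move left, go to p3
p3 | 1_111121[_]1_   read _ → write 1, move right, go to p1
p1 | 1_1111211[1]_   read 1 → write 1, move right, go to pH
pH | 1_11112111[_]
The non-blank tape span at halt is 1_11112111.

1_11112111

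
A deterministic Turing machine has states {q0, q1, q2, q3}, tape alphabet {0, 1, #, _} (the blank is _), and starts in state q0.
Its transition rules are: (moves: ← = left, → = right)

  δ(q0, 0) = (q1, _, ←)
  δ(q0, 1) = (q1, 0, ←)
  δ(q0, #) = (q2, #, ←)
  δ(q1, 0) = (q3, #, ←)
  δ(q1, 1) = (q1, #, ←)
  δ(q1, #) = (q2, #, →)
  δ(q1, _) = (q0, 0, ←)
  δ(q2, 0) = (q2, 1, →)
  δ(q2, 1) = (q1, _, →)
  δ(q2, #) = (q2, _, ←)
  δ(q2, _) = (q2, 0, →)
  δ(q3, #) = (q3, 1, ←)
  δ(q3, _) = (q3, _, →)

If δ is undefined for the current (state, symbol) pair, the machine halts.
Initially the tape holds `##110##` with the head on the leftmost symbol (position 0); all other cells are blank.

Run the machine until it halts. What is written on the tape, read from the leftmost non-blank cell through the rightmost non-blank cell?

0##_0#0##

q0 | ___[#]#110##   read # → write #, move ←, go to q2
q2 | __[_]##110##   read _ → write 0, move →, go to q2
q2 | __0[#]#110##   read # → write _, move ←, go to q2
q2 | __[0]_#110##   read 0 → write 1, move →, go to q2
q2 | __1[_]#110##   read _ → write 0, move →, go to q2
q2 | __10[#]110##   read # → write _, move ←, go to q2
q2 | __1[0]_110##   read 0 → write 1, move →, go to q2
q2 | __11[_]110##   read _ → write 0, move →, go to q2
q2 | __110[1]10##   read 1 → write _, move →, go to q1
q1 | __110_[1]0##   read 1 → write #, move ←, go to q1
q1 | __110[_]#0##   read _ → write 0, move ←, go to q0
q0 | __11[0]0#0##   read 0 → write _, move ←, go to q1
q1 | __1[1]_0#0##   read 1 → write #, move ←, go to q1
q1 | __[1]#_0#0##   read 1 → write #, move ←, go to q1
q1 | _[_]##_0#0##   read _ → write 0, move ←, go to q0
q0 | [_]0##_0#0##
The non-blank tape span at halt is 0##_0#0##.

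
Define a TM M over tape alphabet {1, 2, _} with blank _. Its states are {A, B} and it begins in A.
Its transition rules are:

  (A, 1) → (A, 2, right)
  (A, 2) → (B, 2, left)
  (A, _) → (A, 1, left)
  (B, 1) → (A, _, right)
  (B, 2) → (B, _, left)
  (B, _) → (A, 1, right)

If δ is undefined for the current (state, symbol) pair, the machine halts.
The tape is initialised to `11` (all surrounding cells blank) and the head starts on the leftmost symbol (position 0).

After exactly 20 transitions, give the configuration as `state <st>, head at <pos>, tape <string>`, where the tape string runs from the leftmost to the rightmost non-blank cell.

A | ___[1]1_   read 1 → write 2, move right, go to A
A | ___2[1]_   read 1 → write 2, move right, go to A
A | ___22[_]   read _ → write 1, move left, go to A
A | ___2[2]1   read 2 → write 2, move left, go to B
B | ___[2]21   read 2 → write _, move left, go to B
B | __[_]_21   read _ → write 1, move right, go to A
A | __1[_]21   read _ → write 1, move left, go to A
A | __[1]121   read 1 → write 2, move right, go to A
A | __2[1]21   read 1 → write 2, move right, go to A
A | __22[2]1   read 2 → write 2, move left, go to B
B | __2[2]21   read 2 → write _, move left, go to B
B | __[2]_21   read 2 → write _, move left, go to B
B | _[_]__21   read _ → write 1, move right, go to A
A | _1[_]_21   read _ → write 1, move left, go to A
A | _[1]1_21   read 1 → write 2, move right, go to A
A | _2[1]_21   read 1 → write 2, move right, go to A
A | _22[_]21   read _ → write 1, move left, go to A
A | _2[2]121   read 2 → write 2, move left, go to B
B | _[2]2121   read 2 → write _, move left, go to B
B | [_]_2121   read _ → write 1, move right, go to A
A | 1[_]2121
After 20 steps: state A, head at -2, tape 1_2121.

state A, head at -2, tape 1_2121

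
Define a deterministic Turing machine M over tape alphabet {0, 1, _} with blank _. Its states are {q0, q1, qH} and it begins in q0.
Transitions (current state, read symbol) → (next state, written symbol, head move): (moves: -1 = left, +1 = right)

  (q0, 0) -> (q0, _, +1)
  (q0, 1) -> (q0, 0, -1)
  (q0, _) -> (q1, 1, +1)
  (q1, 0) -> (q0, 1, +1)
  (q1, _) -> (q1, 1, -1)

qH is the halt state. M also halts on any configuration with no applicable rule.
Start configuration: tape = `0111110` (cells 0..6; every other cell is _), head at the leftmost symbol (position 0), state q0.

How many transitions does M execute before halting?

state=q0 head=0 tape=_[0]111110__   (q0,0)→(q0,_,+1)
state=q0 head=1 tape=__[1]11110__   (q0,1)→(q0,0,-1)
state=q0 head=0 tape=_[_]011110__   (q0,_)→(q1,1,+1)
state=q1 head=1 tape=_1[0]11110__   (q1,0)→(q0,1,+1)
state=q0 head=2 tape=_11[1]1110__   (q0,1)→(q0,0,-1)
state=q0 head=1 tape=_1[1]01110__   (q0,1)→(q0,0,-1)
state=q0 head=0 tape=_[1]001110__   (q0,1)→(q0,0,-1)
state=q0 head=-1 tape=[_]0001110__   (q0,_)→(q1,1,+1)
state=q1 head=0 tape=1[0]001110__   (q1,0)→(q0,1,+1)
state=q0 head=1 tape=11[0]01110__   (q0,0)→(q0,_,+1)
state=q0 head=2 tape=11_[0]1110__   (q0,0)→(q0,_,+1)
state=q0 head=3 tape=11__[1]110__   (q0,1)→(q0,0,-1)
state=q0 head=2 tape=11_[_]0110__   (q0,_)→(q1,1,+1)
state=q1 head=3 tape=11_1[0]110__   (q1,0)→(q0,1,+1)
state=q0 head=4 tape=11_11[1]10__   (q0,1)→(q0,0,-1)
state=q0 head=3 tape=11_1[1]010__   (q0,1)→(q0,0,-1)
state=q0 head=2 tape=11_[1]0010__   (q0,1)→(q0,0,-1)
state=q0 head=1 tape=11[_]00010__   (q0,_)→(q1,1,+1)
state=q1 head=2 tape=111[0]0010__   (q1,0)→(q0,1,+1)
state=q0 head=3 tape=1111[0]010__   (q0,0)→(q0,_,+1)
state=q0 head=4 tape=1111_[0]10__   (q0,0)→(q0,_,+1)
state=q0 head=5 tape=1111__[1]0__   (q0,1)→(q0,0,-1)
state=q0 head=4 tape=1111_[_]00__   (q0,_)→(q1,1,+1)
state=q1 head=5 tape=1111_1[0]0__   (q1,0)→(q0,1,+1)
state=q0 head=6 tape=1111_11[0]__   (q0,0)→(q0,_,+1)
state=q0 head=7 tape=1111_11_[_]_   (q0,_)→(q1,1,+1)
state=q1 head=8 tape=1111_11_1[_]   (q1,_)→(q1,1,-1)
state=q1 head=7 tape=1111_11_[1]1
M halts after 27 transitions.

27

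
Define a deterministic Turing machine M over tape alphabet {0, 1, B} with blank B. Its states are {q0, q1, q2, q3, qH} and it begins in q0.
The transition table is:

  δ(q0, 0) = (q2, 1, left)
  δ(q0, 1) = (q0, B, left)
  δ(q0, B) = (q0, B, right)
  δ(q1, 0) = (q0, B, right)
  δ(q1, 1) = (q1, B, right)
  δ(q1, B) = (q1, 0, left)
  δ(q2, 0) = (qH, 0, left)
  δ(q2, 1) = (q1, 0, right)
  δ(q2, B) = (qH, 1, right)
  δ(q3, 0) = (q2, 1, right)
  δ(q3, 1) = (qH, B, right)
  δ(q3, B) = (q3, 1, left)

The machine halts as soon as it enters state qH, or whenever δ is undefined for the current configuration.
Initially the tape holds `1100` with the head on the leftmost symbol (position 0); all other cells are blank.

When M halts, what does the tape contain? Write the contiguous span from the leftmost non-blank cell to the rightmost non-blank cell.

110

q0 | B[1]100   read 1 → write B, move left, go to q0
q0 | [B]B100   read B → write B, move right, go to q0
q0 | B[B]100   read B → write B, move right, go to q0
q0 | BB[1]00   read 1 → write B, move left, go to q0
q0 | B[B]B00   read B → write B, move right, go to q0
q0 | BB[B]00   read B → write B, move right, go to q0
q0 | BBB[0]0   read 0 → write 1, move left, go to q2
q2 | BB[B]10   read B → write 1, move right, go to qH
qH | BB1[1]0
The non-blank tape span at halt is 110.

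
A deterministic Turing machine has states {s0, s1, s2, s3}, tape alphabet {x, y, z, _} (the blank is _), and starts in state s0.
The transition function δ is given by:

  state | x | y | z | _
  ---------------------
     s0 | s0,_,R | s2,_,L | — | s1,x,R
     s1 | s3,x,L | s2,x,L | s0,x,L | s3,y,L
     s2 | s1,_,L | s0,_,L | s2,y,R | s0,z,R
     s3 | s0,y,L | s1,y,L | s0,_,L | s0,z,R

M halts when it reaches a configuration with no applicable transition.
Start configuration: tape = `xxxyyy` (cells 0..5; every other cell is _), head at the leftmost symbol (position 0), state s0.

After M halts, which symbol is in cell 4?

state=s0 head=0 tape=__[x]xxyyy   (s0,x)→(s0,_,R)
state=s0 head=1 tape=___[x]xyyy   (s0,x)→(s0,_,R)
state=s0 head=2 tape=____[x]yyy   (s0,x)→(s0,_,R)
state=s0 head=3 tape=_____[y]yy   (s0,y)→(s2,_,L)
state=s2 head=2 tape=____[_]_yy   (s2,_)→(s0,z,R)
state=s0 head=3 tape=____z[_]yy   (s0,_)→(s1,x,R)
state=s1 head=4 tape=____zx[y]y   (s1,y)→(s2,x,L)
state=s2 head=3 tape=____z[x]xy   (s2,x)→(s1,_,L)
state=s1 head=2 tape=____[z]_xy   (s1,z)→(s0,x,L)
state=s0 head=1 tape=___[_]x_xy   (s0,_)→(s1,x,R)
state=s1 head=2 tape=___x[x]_xy   (s1,x)→(s3,x,L)
state=s3 head=1 tape=___[x]x_xy   (s3,x)→(s0,y,L)
state=s0 head=0 tape=__[_]yx_xy   (s0,_)→(s1,x,R)
state=s1 head=1 tape=__x[y]x_xy   (s1,y)→(s2,x,L)
state=s2 head=0 tape=__[x]xx_xy   (s2,x)→(s1,_,L)
state=s1 head=-1 tape=_[_]_xx_xy   (s1,_)→(s3,y,L)
state=s3 head=-2 tape=[_]y_xx_xy   (s3,_)→(s0,z,R)
state=s0 head=-1 tape=z[y]_xx_xy   (s0,y)→(s2,_,L)
state=s2 head=-2 tape=[z]__xx_xy   (s2,z)→(s2,y,R)
state=s2 head=-1 tape=y[_]_xx_xy   (s2,_)→(s0,z,R)
state=s0 head=0 tape=yz[_]xx_xy   (s0,_)→(s1,x,R)
state=s1 head=1 tape=yzx[x]x_xy   (s1,x)→(s3,x,L)
state=s3 head=0 tape=yz[x]xx_xy   (s3,x)→(s0,y,L)
state=s0 head=-1 tape=y[z]yxx_xy
Cell 4 holds x when M halts.

x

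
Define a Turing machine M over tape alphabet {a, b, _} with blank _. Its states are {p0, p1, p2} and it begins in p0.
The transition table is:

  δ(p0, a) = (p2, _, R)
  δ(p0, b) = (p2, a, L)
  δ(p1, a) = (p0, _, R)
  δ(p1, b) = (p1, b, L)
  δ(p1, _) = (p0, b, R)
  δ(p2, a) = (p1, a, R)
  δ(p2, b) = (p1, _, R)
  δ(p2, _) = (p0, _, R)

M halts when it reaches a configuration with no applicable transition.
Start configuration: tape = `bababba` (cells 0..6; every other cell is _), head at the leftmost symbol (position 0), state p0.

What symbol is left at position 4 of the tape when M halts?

_

state=p0 head=0 tape=_[b]ababba_   (p0,b)→(p2,a,L)
state=p2 head=-1 tape=[_]aababba_   (p2,_)→(p0,_,R)
state=p0 head=0 tape=_[a]ababba_   (p0,a)→(p2,_,R)
state=p2 head=1 tape=__[a]babba_   (p2,a)→(p1,a,R)
state=p1 head=2 tape=__a[b]abba_   (p1,b)→(p1,b,L)
state=p1 head=1 tape=__[a]babba_   (p1,a)→(p0,_,R)
state=p0 head=2 tape=___[b]abba_   (p0,b)→(p2,a,L)
state=p2 head=1 tape=__[_]aabba_   (p2,_)→(p0,_,R)
state=p0 head=2 tape=___[a]abba_   (p0,a)→(p2,_,R)
state=p2 head=3 tape=____[a]bba_   (p2,a)→(p1,a,R)
state=p1 head=4 tape=____a[b]ba_   (p1,b)→(p1,b,L)
state=p1 head=3 tape=____[a]bba_   (p1,a)→(p0,_,R)
state=p0 head=4 tape=_____[b]ba_   (p0,b)→(p2,a,L)
state=p2 head=3 tape=____[_]aba_   (p2,_)→(p0,_,R)
state=p0 head=4 tape=_____[a]ba_   (p0,a)→(p2,_,R)
state=p2 head=5 tape=______[b]a_   (p2,b)→(p1,_,R)
state=p1 head=6 tape=_______[a]_   (p1,a)→(p0,_,R)
state=p0 head=7 tape=________[_]
Cell 4 holds _ when M halts.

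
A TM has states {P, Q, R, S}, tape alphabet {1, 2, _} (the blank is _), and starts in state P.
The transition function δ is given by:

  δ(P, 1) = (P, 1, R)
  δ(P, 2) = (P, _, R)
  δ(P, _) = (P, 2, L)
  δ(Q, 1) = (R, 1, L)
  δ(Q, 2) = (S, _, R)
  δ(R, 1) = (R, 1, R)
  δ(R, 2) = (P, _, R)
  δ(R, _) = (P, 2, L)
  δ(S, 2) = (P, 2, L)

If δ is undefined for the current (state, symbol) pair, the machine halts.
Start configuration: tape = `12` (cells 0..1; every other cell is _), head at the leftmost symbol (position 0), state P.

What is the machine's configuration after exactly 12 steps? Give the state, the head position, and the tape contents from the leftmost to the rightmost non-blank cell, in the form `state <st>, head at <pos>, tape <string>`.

state=P head=0 tape=[1]2__   (P,1)→(P,1,R)
state=P head=1 tape=1[2]__   (P,2)→(P,_,R)
state=P head=2 tape=1_[_]_   (P,_)→(P,2,L)
state=P head=1 tape=1[_]2_   (P,_)→(P,2,L)
state=P head=0 tape=[1]22_   (P,1)→(P,1,R)
state=P head=1 tape=1[2]2_   (P,2)→(P,_,R)
state=P head=2 tape=1_[2]_   (P,2)→(P,_,R)
state=P head=3 tape=1__[_]   (P,_)→(P,2,L)
state=P head=2 tape=1_[_]2   (P,_)→(P,2,L)
state=P head=1 tape=1[_]22   (P,_)→(P,2,L)
state=P head=0 tape=[1]222   (P,1)→(P,1,R)
state=P head=1 tape=1[2]22   (P,2)→(P,_,R)
state=P head=2 tape=1_[2]2
After 12 steps: state P, head at 2, tape 1_22.

state P, head at 2, tape 1_22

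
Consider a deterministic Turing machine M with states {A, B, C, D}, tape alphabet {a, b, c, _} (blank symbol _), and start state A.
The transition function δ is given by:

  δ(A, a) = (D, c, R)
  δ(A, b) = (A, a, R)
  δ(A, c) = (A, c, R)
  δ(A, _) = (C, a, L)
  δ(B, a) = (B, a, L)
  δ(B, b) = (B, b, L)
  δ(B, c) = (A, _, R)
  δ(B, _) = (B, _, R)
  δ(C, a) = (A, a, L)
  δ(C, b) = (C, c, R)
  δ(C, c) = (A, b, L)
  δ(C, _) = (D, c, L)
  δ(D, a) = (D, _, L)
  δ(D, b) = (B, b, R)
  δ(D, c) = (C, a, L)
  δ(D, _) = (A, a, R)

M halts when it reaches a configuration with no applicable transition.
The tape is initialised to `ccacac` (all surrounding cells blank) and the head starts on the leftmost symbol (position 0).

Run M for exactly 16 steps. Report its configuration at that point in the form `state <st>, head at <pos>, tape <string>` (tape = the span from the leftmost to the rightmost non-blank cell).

state A, head at 0, tape cba__c

state=A head=0 tape=[c]cacac   (A,c)→(A,c,R)
state=A head=1 tape=c[c]acac   (A,c)→(A,c,R)
state=A head=2 tape=cc[a]cac   (A,a)→(D,c,R)
state=D head=3 tape=ccc[c]ac   (D,c)→(C,a,L)
state=C head=2 tape=cc[c]aac   (C,c)→(A,b,L)
state=A head=1 tape=c[c]baac   (A,c)→(A,c,R)
state=A head=2 tape=cc[b]aac   (A,b)→(A,a,R)
state=A head=3 tape=cca[a]ac   (A,a)→(D,c,R)
state=D head=4 tape=ccac[a]c   (D,a)→(D,_,L)
state=D head=3 tape=cca[c]_c   (D,c)→(C,a,L)
state=C head=2 tape=cc[a]a_c   (C,a)→(A,a,L)
state=A head=1 tape=c[c]aa_c   (A,c)→(A,c,R)
state=A head=2 tape=cc[a]a_c   (A,a)→(D,c,R)
state=D head=3 tape=ccc[a]_c   (D,a)→(D,_,L)
state=D head=2 tape=cc[c]__c   (D,c)→(C,a,L)
state=C head=1 tape=c[c]a__c   (C,c)→(A,b,L)
state=A head=0 tape=[c]ba__c
After 16 steps: state A, head at 0, tape cba__c.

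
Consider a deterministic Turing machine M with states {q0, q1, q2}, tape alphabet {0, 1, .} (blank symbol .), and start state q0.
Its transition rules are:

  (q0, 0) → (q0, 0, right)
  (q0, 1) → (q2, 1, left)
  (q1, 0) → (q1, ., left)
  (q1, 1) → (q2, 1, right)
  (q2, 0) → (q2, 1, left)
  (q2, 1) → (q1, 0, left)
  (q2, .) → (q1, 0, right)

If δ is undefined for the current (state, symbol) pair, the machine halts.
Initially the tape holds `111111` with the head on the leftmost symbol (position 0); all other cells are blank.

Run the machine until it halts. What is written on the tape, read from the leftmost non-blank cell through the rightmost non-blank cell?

state=q0 head=0 tape=..[1]11111   (q0,1)→(q2,1,left)
state=q2 head=-1 tape=.[.]111111   (q2,.)→(q1,0,right)
state=q1 head=0 tape=.0[1]11111   (q1,1)→(q2,1,right)
state=q2 head=1 tape=.01[1]1111   (q2,1)→(q1,0,left)
state=q1 head=0 tape=.0[1]01111   (q1,1)→(q2,1,right)
state=q2 head=1 tape=.01[0]1111   (q2,0)→(q2,1,left)
state=q2 head=0 tape=.0[1]11111   (q2,1)→(q1,0,left)
state=q1 head=-1 tape=.[0]011111   (q1,0)→(q1,.,left)
state=q1 head=-2 tape=[.].011111
The non-blank tape span at halt is 011111.

011111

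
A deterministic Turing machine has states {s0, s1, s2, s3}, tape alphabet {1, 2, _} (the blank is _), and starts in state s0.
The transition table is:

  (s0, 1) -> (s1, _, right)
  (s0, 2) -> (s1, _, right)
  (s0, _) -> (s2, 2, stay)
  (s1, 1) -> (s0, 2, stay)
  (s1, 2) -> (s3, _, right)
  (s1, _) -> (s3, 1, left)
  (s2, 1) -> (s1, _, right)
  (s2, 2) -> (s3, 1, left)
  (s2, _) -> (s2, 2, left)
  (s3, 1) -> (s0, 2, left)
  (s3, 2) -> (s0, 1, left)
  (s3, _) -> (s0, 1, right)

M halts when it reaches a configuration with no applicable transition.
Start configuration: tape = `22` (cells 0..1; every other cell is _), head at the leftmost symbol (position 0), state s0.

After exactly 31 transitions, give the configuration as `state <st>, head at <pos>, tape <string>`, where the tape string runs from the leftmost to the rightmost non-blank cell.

state s1, head at 5, tape 1111_2

state=s0 head=0 tape=[2]2____   (s0,2)→(s1,_,right)
state=s1 head=1 tape=_[2]____   (s1,2)→(s3,_,right)
state=s3 head=2 tape=__[_]___   (s3,_)→(s0,1,right)
state=s0 head=3 tape=__1[_]__   (s0,_)→(s2,2,stay)
state=s2 head=3 tape=__1[2]__   (s2,2)→(s3,1,left)
state=s3 head=2 tape=__[1]1__   (s3,1)→(s0,2,left)
state=s0 head=1 tape=_[_]21__   (s0,_)→(s2,2,stay)
state=s2 head=1 tape=_[2]21__   (s2,2)→(s3,1,left)
state=s3 head=0 tape=[_]121__   (s3,_)→(s0,1,right)
state=s0 head=1 tape=1[1]21__   (s0,1)→(s1,_,right)
state=s1 head=2 tape=1_[2]1__   (s1,2)→(s3,_,right)
state=s3 head=3 tape=1__[1]__   (s3,1)→(s0,2,left)
state=s0 head=2 tape=1_[_]2__   (s0,_)→(s2,2,stay)
state=s2 head=2 tape=1_[2]2__   (s2,2)→(s3,1,left)
state=s3 head=1 tape=1[_]12__   (s3,_)→(s0,1,right)
state=s0 head=2 tape=11[1]2__   (s0,1)→(s1,_,right)
state=s1 head=3 tape=11_[2]__   (s1,2)→(s3,_,right)
state=s3 head=4 tape=11__[_]_   (s3,_)→(s0,1,right)
state=s0 head=5 tape=11__1[_]   (s0,_)→(s2,2,stay)
state=s2 head=5 tape=11__1[2]   (s2,2)→(s3,1,left)
state=s3 head=4 tape=11__[1]1   (s3,1)→(s0,2,left)
state=s0 head=3 tape=11_[_]21   (s0,_)→(s2,2,stay)
state=s2 head=3 tape=11_[2]21   (s2,2)→(s3,1,left)
state=s3 head=2 tape=11[_]121   (s3,_)→(s0,1,right)
state=s0 head=3 tape=111[1]21   (s0,1)→(s1,_,right)
state=s1 head=4 tape=111_[2]1   (s1,2)→(s3,_,right)
state=s3 head=5 tape=111__[1]   (s3,1)→(s0,2,left)
state=s0 head=4 tape=111_[_]2   (s0,_)→(s2,2,stay)
state=s2 head=4 tape=111_[2]2   (s2,2)→(s3,1,left)
state=s3 head=3 tape=111[_]12   (s3,_)→(s0,1,right)
state=s0 head=4 tape=1111[1]2   (s0,1)→(s1,_,right)
state=s1 head=5 tape=1111_[2]
After 31 steps: state s1, head at 5, tape 1111_2.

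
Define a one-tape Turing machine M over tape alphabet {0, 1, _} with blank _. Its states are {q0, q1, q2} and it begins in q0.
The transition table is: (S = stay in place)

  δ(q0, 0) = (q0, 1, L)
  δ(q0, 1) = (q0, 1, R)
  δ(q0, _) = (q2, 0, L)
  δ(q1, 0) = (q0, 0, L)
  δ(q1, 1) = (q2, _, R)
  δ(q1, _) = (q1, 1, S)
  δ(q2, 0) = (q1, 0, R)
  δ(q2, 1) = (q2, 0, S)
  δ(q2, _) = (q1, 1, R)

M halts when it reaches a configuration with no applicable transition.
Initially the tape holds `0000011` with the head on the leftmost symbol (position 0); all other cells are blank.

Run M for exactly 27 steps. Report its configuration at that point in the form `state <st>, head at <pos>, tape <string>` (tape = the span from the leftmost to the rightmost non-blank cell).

state q0, head at 6, tape 1111111100

state=q0 head=0 tape=__[0]000011_   (q0,0)→(q0,1,L)
state=q0 head=-1 tape=_[_]1000011_   (q0,_)→(q2,0,L)
state=q2 head=-2 tape=[_]01000011_   (q2,_)→(q1,1,R)
state=q1 head=-1 tape=1[0]1000011_   (q1,0)→(q0,0,L)
state=q0 head=-2 tape=[1]01000011_   (q0,1)→(q0,1,R)
state=q0 head=-1 tape=1[0]1000011_   (q0,0)→(q0,1,L)
state=q0 head=-2 tape=[1]11000011_   (q0,1)→(q0,1,R)
state=q0 head=-1 tape=1[1]1000011_   (q0,1)→(q0,1,R)
state=q0 head=0 tape=11[1]000011_   (q0,1)→(q0,1,R)
state=q0 head=1 tape=111[0]00011_   (q0,0)→(q0,1,L)
state=q0 head=0 tape=11[1]100011_   (q0,1)→(q0,1,R)
state=q0 head=1 tape=111[1]00011_   (q0,1)→(q0,1,R)
state=q0 head=2 tape=1111[0]0011_   (q0,0)→(q0,1,L)
state=q0 head=1 tape=111[1]10011_   (q0,1)→(q0,1,R)
state=q0 head=2 tape=1111[1]0011_   (q0,1)→(q0,1,R)
state=q0 head=3 tape=11111[0]011_   (q0,0)→(q0,1,L)
state=q0 head=2 tape=1111[1]1011_   (q0,1)→(q0,1,R)
state=q0 head=3 tape=11111[1]011_   (q0,1)→(q0,1,R)
state=q0 head=4 tape=111111[0]11_   (q0,0)→(q0,1,L)
state=q0 head=3 tape=11111[1]111_   (q0,1)→(q0,1,R)
state=q0 head=4 tape=111111[1]11_   (q0,1)→(q0,1,R)
state=q0 head=5 tape=1111111[1]1_   (q0,1)→(q0,1,R)
state=q0 head=6 tape=11111111[1]_   (q0,1)→(q0,1,R)
state=q0 head=7 tape=111111111[_]   (q0,_)→(q2,0,L)
state=q2 head=6 tape=11111111[1]0   (q2,1)→(q2,0,S)
state=q2 head=6 tape=11111111[0]0   (q2,0)→(q1,0,R)
state=q1 head=7 tape=111111110[0]   (q1,0)→(q0,0,L)
state=q0 head=6 tape=11111111[0]0
After 27 steps: state q0, head at 6, tape 1111111100.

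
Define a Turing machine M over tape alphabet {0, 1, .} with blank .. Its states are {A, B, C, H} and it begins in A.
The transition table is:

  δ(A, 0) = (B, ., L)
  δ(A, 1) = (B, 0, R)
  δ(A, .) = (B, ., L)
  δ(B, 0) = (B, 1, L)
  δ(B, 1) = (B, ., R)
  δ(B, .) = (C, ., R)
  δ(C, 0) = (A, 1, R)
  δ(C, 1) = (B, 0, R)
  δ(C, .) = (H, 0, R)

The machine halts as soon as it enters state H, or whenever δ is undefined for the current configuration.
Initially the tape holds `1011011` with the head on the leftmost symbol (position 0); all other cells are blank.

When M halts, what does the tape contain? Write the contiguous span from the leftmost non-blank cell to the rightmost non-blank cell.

state=A head=0 tape=.[1]011011...   (A,1)→(B,0,R)
state=B head=1 tape=.0[0]11011...   (B,0)→(B,1,L)
state=B head=0 tape=.[0]111011...   (B,0)→(B,1,L)
state=B head=-1 tape=[.]1111011...   (B,.)→(C,.,R)
state=C head=0 tape=.[1]111011...   (C,1)→(B,0,R)
state=B head=1 tape=.0[1]11011...   (B,1)→(B,.,R)
state=B head=2 tape=.0.[1]1011...   (B,1)→(B,.,R)
state=B head=3 tape=.0..[1]011...   (B,1)→(B,.,R)
state=B head=4 tape=.0...[0]11...   (B,0)→(B,1,L)
state=B head=3 tape=.0..[.]111...   (B,.)→(C,.,R)
state=C head=4 tape=.0...[1]11...   (C,1)→(B,0,R)
state=B head=5 tape=.0...0[1]1...   (B,1)→(B,.,R)
state=B head=6 tape=.0...0.[1]...   (B,1)→(B,.,R)
state=B head=7 tape=.0...0..[.]..   (B,.)→(C,.,R)
state=C head=8 tape=.0...0...[.].   (C,.)→(H,0,R)
state=H head=9 tape=.0...0...0[.]
The non-blank tape span at halt is 0...0...0.

0...0...0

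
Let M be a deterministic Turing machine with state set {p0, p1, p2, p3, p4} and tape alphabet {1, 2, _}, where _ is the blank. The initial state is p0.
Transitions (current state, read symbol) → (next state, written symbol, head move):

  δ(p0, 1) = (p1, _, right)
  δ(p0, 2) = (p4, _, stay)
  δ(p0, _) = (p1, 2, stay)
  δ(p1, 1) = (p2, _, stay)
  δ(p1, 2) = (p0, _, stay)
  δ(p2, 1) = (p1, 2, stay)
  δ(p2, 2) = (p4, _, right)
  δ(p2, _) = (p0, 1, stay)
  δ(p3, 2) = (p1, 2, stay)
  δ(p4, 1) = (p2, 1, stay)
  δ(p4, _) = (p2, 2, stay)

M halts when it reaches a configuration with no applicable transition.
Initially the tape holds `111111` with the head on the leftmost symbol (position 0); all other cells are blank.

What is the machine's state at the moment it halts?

p1

state=p0 head=0 tape=[1]11111_   (p0,1)→(p1,_,right)
state=p1 head=1 tape=_[1]1111_   (p1,1)→(p2,_,stay)
state=p2 head=1 tape=_[_]1111_   (p2,_)→(p0,1,stay)
state=p0 head=1 tape=_[1]1111_   (p0,1)→(p1,_,right)
state=p1 head=2 tape=__[1]111_   (p1,1)→(p2,_,stay)
state=p2 head=2 tape=__[_]111_   (p2,_)→(p0,1,stay)
state=p0 head=2 tape=__[1]111_   (p0,1)→(p1,_,right)
state=p1 head=3 tape=___[1]11_   (p1,1)→(p2,_,stay)
state=p2 head=3 tape=___[_]11_   (p2,_)→(p0,1,stay)
state=p0 head=3 tape=___[1]11_   (p0,1)→(p1,_,right)
state=p1 head=4 tape=____[1]1_   (p1,1)→(p2,_,stay)
state=p2 head=4 tape=____[_]1_   (p2,_)→(p0,1,stay)
state=p0 head=4 tape=____[1]1_   (p0,1)→(p1,_,right)
state=p1 head=5 tape=_____[1]_   (p1,1)→(p2,_,stay)
state=p2 head=5 tape=_____[_]_   (p2,_)→(p0,1,stay)
state=p0 head=5 tape=_____[1]_   (p0,1)→(p1,_,right)
state=p1 head=6 tape=______[_]
No transition is defined for (p1, _); M halts in state p1.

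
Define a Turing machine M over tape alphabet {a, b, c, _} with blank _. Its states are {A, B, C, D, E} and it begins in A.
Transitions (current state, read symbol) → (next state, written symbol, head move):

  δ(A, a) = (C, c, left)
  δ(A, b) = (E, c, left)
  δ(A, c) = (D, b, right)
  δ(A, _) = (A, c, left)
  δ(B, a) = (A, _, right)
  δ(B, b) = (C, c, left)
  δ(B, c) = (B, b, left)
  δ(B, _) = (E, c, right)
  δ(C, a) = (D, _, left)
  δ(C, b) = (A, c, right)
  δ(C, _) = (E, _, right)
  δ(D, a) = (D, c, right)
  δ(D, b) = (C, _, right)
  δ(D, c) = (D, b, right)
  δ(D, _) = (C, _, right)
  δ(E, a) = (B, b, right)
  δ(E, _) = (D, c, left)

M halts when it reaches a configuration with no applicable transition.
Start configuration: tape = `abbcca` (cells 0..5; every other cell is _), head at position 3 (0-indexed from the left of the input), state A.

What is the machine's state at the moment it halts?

C

state=A head=3 tape=abb[c]ca___   (A,c)→(D,b,right)
state=D head=4 tape=abbb[c]a___   (D,c)→(D,b,right)
state=D head=5 tape=abbbb[a]___   (D,a)→(D,c,right)
state=D head=6 tape=abbbbc[_]__   (D,_)→(C,_,right)
state=C head=7 tape=abbbbc_[_]_   (C,_)→(E,_,right)
state=E head=8 tape=abbbbc__[_]   (E,_)→(D,c,left)
state=D head=7 tape=abbbbc_[_]c   (D,_)→(C,_,right)
state=C head=8 tape=abbbbc__[c]
No transition is defined for (C, c); M halts in state C.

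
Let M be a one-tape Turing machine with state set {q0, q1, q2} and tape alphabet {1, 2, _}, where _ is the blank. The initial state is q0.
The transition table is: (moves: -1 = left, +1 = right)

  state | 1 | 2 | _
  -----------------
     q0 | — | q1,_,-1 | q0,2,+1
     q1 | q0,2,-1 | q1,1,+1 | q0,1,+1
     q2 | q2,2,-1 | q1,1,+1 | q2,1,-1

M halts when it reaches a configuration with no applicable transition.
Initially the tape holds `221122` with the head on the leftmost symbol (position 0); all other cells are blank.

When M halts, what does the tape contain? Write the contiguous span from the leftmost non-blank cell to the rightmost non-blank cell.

q0 | _[2]21122   read 2 → write _, move -1, go to q1
q1 | [_]_21122   read _ → write 1, move +1, go to q0
q0 | 1[_]21122   read _ → write 2, move +1, go to q0
q0 | 12[2]1122   read 2 → write _, move -1, go to q1
q1 | 1[2]_1122   read 2 → write 1, move +1, go to q1
q1 | 11[_]1122   read _ → write 1, move +1, go to q0
q0 | 111[1]122
The non-blank tape span at halt is 1111122.

1111122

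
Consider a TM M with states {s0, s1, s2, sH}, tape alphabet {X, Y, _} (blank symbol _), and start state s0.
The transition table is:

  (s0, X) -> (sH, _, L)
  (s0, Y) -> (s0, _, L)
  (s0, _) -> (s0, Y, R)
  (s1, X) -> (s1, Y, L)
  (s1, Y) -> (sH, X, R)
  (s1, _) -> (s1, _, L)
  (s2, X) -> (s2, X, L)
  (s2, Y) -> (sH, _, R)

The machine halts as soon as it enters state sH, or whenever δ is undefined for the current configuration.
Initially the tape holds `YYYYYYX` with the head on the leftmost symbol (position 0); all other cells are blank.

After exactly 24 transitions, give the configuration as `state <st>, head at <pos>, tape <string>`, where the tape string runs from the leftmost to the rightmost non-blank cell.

s0 | ___[Y]YYYYYX   read Y → write _, move L, go to s0
s0 | __[_]_YYYYYX   read _ → write Y, move R, go to s0
s0 | __Y[_]YYYYYX   read _ → write Y, move R, go to s0
s0 | __YY[Y]YYYYX   read Y → write _, move L, go to s0
s0 | __Y[Y]_YYYYX   read Y → write _, move L, go to s0
s0 | __[Y]__YYYYX   read Y → write _, move L, go to s0
s0 | _[_]___YYYYX   read _ → write Y, move R, go to s0
s0 | _Y[_]__YYYYX   read _ → write Y, move R, go to s0
s0 | _YY[_]_YYYYX   read _ → write Y, move R, go to s0
s0 | _YYY[_]YYYYX   read _ → write Y, move R, go to s0
s0 | _YYYY[Y]YYYX   read Y → write _, move L, go to s0
s0 | _YYY[Y]_YYYX   read Y → write _, move L, go to s0
s0 | _YY[Y]__YYYX   read Y → write _, move L, go to s0
s0 | _Y[Y]___YYYX   read Y → write _, move L, go to s0
s0 | _[Y]____YYYX   read Y → write _, move L, go to s0
s0 | [_]_____YYYX   read _ → write Y, move R, go to s0
s0 | Y[_]____YYYX   read _ → write Y, move R, go to s0
s0 | YY[_]___YYYX   read _ → write Y, move R, go to s0
s0 | YYY[_]__YYYX   read _ → write Y, move R, go to s0
s0 | YYYY[_]_YYYX   read _ → write Y, move R, go to s0
s0 | YYYYY[_]YYYX   read _ → write Y, move R, go to s0
s0 | YYYYYY[Y]YYX   read Y → write _, move L, go to s0
s0 | YYYYY[Y]_YYX   read Y → write _, move L, go to s0
s0 | YYYY[Y]__YYX   read Y → write _, move L, go to s0
s0 | YYY[Y]___YYX
After 24 steps: state s0, head at 0, tape YYYY___YYX.

state s0, head at 0, tape YYYY___YYX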